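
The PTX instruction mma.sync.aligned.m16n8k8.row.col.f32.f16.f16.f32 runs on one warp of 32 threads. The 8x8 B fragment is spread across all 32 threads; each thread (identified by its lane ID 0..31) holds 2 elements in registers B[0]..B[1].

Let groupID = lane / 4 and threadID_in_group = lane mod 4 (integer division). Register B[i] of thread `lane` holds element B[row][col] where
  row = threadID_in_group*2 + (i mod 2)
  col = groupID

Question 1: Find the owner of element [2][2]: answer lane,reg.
c=2→G=2  r=2→T=1,p=0
L=2*4+1=9  i=0=0

9,0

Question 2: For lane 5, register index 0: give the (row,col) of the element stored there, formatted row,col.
2,1

5: gr=1,th=1
[0] (1*2+0,1) = (2,1)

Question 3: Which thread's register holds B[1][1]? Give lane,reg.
c:1=>grp=1  r:1=>tig=0,lo=1
L=1*4+0=4  i=1=1

4,1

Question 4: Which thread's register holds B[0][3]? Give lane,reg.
12,0

c=3→G=3  r=0→T=0,p=0
L=3*4+0=12  i=0=0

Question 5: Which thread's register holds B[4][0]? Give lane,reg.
c=0⇒gr=0  r=4⇒th=2,odd=0
L=0*4+2=2  i=0=0

2,0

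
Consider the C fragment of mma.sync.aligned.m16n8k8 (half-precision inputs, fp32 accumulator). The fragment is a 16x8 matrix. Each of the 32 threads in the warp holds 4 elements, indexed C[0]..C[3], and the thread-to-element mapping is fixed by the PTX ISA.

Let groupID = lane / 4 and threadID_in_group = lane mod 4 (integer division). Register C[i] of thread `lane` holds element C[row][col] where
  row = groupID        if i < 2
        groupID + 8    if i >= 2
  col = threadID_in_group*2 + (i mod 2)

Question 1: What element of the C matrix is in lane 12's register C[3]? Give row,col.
11,1

lane 12: grp=3 (12/4), tig=0 (12%4)
i=3: r=3+8=11, c=0*2+1=1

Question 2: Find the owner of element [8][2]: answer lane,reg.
r: 8->gid=0,r8=1  c: 2->tid=1,i&1=0
L=0*4+1=1  i=1*2+0=2

1,2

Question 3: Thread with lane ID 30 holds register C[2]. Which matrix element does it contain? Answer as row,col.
15,4

L=30=>grp=30>>2=7, tig=30&3=2
[2]=>row 7+8=15  col 2·2+0=4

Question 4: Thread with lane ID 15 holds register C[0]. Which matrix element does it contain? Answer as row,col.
lane 15: grp=3 (15/4), tig=3 (15%4)
i=0: r=3+0=3, c=3*2+0=6

3,6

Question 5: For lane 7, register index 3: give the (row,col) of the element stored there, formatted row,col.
lane 7⇒7/4=1, 7 mod 4=3
i=3  r:1+8⇒9  c:2·3+1⇒7

9,7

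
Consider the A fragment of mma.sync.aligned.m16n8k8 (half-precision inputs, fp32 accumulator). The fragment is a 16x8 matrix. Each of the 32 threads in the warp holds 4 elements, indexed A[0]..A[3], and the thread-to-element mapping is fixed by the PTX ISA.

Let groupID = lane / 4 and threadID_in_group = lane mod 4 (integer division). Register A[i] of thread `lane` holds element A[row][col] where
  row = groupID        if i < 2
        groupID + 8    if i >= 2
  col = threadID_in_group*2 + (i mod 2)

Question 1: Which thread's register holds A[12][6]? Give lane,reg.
19,2

r: 12->gid=4,r8=1  c: 6->tid=3,i&1=0
L=4*4+3=19  i=1*2+0=2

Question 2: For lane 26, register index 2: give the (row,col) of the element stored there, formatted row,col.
14,4

lane 26: g=6 (26/4), t=2 (26%4)
i=2: r=6+8=14, c=2*2+0=4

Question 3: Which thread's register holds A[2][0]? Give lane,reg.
r=2⇒gr=2,Rb=0  c=0⇒th=0,odd=0
L=2*4+0=8  i=0*2+0=0

8,0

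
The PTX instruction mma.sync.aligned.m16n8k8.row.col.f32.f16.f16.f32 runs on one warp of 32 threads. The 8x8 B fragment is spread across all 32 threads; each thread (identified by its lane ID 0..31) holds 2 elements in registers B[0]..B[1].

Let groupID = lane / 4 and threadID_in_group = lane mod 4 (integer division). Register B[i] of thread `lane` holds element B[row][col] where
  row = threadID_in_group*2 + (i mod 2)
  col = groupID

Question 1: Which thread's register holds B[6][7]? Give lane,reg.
c=7→G=7  r=6→T=3,p=0
L=7*4+3=31  i=0=0

31,0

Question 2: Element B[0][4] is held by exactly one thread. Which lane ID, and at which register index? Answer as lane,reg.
c:4=>grp=4  r:0=>tig=0,lo=0
L=4*4+0=16  i=0=0

16,0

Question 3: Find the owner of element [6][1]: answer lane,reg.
7,0

c=1→G=1  r=6→T=3,p=0
L=1*4+3=7  i=0=0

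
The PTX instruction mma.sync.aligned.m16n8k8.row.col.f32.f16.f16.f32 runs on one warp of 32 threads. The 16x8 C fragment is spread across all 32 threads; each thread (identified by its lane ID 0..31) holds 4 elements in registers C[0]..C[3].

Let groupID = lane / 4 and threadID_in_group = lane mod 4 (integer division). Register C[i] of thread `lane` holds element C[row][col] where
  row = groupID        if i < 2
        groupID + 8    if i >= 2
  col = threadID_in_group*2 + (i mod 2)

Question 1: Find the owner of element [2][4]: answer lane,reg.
r=2→G=2,rhi=0  c=4→T=2,p=0
L=2*4+2=10  i=0*2+0=0

10,0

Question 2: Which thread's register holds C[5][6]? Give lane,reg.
r: 5->gid=5,r8=0  c: 6->tid=3,i&1=0
L=5*4+3=23  i=0*2+0=0

23,0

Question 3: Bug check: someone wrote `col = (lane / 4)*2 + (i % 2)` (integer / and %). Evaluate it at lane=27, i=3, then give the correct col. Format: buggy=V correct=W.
buggy=13 correct=7

`(lane / 4)*2 + (i % 2)`[27,3]=>13
lane 27: grp=6 (27/4), tig=3 (27%4)
i=3: r=6+8=14, c=3*2+1=7
col: 13 vs 7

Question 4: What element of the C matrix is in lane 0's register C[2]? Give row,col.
8,0

lane 0->0/4=0, 0 mod 4=0
i=2  r:0+8->8  c:2·0+0->0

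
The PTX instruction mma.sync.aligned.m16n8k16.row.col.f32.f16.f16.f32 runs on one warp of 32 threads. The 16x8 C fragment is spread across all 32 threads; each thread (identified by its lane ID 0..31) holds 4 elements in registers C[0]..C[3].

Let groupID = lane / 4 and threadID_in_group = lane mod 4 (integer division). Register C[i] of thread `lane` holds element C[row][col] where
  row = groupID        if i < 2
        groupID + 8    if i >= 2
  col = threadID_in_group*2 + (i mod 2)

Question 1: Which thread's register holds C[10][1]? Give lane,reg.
r=10→G=2,rhi=1  c=1→T=0,p=1
L=2*4+0=8  i=1*2+1=3

8,3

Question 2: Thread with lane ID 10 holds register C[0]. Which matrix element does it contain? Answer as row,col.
2,4

10: gr=2,th=2
[0] (2+0,2*2+0) = (2,4)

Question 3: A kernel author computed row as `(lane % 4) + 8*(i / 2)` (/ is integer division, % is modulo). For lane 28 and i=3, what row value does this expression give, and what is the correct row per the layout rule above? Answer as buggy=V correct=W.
buggy=8 correct=15

`(lane % 4) + 8*(i / 2)`[28,3]->8
lane 28: g=7 (28/4), t=0 (28%4)
i=3: r=7+8=15, c=0*2+1=1
row: 8 vs 15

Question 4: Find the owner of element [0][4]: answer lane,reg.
r=0⇒gr=0,Rb=0  c=4⇒th=2,odd=0
L=0*4+2=2  i=0*2+0=0

2,0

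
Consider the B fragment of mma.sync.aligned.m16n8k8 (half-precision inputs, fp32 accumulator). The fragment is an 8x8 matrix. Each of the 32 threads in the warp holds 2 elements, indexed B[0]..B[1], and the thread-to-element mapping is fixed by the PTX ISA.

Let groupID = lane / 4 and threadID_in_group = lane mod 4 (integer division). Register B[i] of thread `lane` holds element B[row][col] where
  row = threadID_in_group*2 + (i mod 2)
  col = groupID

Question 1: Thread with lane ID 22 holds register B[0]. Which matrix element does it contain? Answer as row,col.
4,5

lane 22: gid=5 (22/4), tid=2 (22%4)
i=0: r=2*2+0=4, c=gid=5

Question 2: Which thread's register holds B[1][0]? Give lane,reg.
c=0->g=0  r=1->t=0,b0=1
L=0*4+0=0  i=1=1

0,1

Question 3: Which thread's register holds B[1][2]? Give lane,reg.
c=2⇒gr=2  r=1⇒th=0,odd=1
L=2*4+0=8  i=1=1

8,1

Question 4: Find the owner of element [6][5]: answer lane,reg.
c:5=>grp=5  r:6=>tig=3,lo=0
L=5*4+3=23  i=0=0

23,0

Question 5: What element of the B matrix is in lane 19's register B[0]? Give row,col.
6,4

L=19->g=19>>2=4, t=19&3=3
[0]->row 3·2+0=6  col g=4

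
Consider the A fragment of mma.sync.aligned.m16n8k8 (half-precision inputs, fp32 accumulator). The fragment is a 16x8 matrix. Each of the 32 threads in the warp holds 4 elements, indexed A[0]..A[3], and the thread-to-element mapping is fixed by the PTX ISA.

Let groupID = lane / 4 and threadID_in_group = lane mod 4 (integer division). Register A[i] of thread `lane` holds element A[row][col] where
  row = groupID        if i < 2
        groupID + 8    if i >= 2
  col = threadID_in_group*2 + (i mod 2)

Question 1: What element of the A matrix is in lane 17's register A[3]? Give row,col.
12,3

L=17=>grp=17>>2=4, tig=17&3=1
[3]=>row 4+8=12  col 1·2+1=3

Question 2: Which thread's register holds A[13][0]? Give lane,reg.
r=13⇒gr=5,Rb=1  c=0⇒th=0,odd=0
L=5*4+0=20  i=1*2+0=2

20,2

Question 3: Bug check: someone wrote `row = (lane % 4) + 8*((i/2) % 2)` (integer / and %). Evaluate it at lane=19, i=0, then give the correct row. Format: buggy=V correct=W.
buggy=3 correct=4

`(lane % 4) + 8*((i/2) % 2)`[19,0]→3
19: G=4,T=3
[0] (4+0,3*2+0) = (4,6)
row: 3 vs 4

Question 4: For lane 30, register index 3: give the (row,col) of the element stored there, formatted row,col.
30: G=7,T=2
[3] (7+8,2*2+1) = (15,5)

15,5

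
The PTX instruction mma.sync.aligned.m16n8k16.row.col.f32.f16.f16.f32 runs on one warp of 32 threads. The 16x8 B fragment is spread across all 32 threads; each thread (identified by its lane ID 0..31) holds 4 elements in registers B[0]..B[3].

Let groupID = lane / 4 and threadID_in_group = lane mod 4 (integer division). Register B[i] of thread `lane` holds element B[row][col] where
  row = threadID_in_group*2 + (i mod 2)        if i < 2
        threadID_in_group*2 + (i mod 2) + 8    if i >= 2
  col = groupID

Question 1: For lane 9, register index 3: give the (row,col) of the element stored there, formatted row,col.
11,2

lane 9: G=2 (9/4), T=1 (9%4)
i=3: r=1*2+1+8=11, c=G=2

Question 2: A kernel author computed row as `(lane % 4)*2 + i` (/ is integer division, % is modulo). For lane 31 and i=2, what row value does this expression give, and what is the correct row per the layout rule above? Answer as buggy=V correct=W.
buggy=8 correct=14

`(lane % 4)*2 + i`[31,2]→8
lane 31→31/4=7, 31 mod 4=3
i=2  r:2·3+0+8→14  c:7
row: 8 vs 14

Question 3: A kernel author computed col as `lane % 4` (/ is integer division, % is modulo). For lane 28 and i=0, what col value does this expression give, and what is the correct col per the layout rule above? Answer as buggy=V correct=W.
`lane % 4`[28,0]=>0
L=28=>grp=28>>2=7, tig=28&3=0
[0]=>row 0·2+0+0=0  col grp=7
col: 0 vs 7

buggy=0 correct=7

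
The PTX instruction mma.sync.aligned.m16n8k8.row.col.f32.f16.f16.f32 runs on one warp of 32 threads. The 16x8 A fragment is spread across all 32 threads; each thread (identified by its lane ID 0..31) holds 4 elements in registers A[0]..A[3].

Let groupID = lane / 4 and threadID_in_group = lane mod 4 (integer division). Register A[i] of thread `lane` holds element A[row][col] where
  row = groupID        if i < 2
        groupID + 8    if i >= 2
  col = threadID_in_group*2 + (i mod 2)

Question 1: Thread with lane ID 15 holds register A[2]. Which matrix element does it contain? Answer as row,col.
L=15=>grp=15>>2=3, tig=15&3=3
[2]=>row 3+8=11  col 3·2+0=6

11,6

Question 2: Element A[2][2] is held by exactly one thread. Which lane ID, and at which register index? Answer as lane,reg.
9,0

r:2=>grp=2,rB=0  c:2=>tig=1,lo=0
L=2*4+1=9  i=0*2+0=0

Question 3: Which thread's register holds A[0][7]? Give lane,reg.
3,1

r=0->g=0,rb=0  c=7->t=3,b0=1
L=0*4+3=3  i=0*2+1=1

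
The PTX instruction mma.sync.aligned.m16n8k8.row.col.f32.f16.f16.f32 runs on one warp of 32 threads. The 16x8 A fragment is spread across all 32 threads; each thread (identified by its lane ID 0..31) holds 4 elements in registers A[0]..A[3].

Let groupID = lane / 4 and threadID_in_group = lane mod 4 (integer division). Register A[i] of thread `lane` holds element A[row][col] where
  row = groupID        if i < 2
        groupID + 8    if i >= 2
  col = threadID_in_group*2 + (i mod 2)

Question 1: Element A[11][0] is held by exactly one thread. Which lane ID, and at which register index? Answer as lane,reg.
r=11->g=3,rb=1  c=0->t=0,b0=0
L=3*4+0=12  i=1*2+0=2

12,2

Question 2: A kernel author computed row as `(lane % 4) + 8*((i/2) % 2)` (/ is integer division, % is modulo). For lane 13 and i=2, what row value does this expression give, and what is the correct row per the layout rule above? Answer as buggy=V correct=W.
buggy=9 correct=11

`(lane % 4) + 8*((i/2) % 2)`[13,2]⇒9
lane 13⇒13/4=3, 13 mod 4=1
i=2  r:3+8⇒11  c:2·1+0⇒2
row: 9 vs 11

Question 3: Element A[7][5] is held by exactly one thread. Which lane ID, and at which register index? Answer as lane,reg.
r=7→G=7,rhi=0  c=5→T=2,p=1
L=7*4+2=30  i=0*2+1=1

30,1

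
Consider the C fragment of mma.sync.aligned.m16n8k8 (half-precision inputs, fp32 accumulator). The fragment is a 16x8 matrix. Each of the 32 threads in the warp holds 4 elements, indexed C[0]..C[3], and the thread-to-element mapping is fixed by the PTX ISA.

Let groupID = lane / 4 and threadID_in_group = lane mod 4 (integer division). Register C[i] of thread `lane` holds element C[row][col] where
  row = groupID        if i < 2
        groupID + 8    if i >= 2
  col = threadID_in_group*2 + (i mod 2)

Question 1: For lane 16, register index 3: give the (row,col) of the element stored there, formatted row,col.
12,1

L=16->gid=16>>2=4, tid=16&3=0
[3]->row 4+8=12  col 0·2+1=1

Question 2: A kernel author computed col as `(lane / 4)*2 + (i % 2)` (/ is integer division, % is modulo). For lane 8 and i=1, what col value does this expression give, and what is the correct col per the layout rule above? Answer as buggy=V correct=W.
buggy=5 correct=1

`(lane / 4)*2 + (i % 2)`[8,1]->5
lane 8: gid=2 (8/4), tid=0 (8%4)
i=1: r=2+0=2, c=0*2+1=1
col: 5 vs 1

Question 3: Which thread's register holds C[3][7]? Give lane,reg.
r: 3->gid=3,r8=0  c: 7->tid=3,i&1=1
L=3*4+3=15  i=0*2+1=1

15,1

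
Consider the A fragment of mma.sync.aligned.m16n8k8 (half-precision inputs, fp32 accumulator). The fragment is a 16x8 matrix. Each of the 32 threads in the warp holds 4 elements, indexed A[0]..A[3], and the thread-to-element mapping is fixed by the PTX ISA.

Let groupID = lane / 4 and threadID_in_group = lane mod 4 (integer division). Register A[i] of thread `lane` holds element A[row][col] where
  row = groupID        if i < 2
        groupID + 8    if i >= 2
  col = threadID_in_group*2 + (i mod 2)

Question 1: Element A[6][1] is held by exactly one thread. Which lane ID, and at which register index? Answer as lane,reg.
r: 6->gid=6,r8=0  c: 1->tid=0,i&1=1
L=6*4+0=24  i=0*2+1=1

24,1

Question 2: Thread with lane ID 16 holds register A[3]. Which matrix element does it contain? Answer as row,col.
12,1

L=16->g=16>>2=4, t=16&3=0
[3]->row 4+8=12  col 0·2+1=1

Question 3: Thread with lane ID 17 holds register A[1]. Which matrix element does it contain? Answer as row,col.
lane 17->17/4=4, 17 mod 4=1
i=1  r:4+0->4  c:2·1+1->3

4,3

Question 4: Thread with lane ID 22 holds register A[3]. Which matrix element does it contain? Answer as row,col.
13,5

22: grp=5,tig=2
[3] (5+8,2*2+1) = (13,5)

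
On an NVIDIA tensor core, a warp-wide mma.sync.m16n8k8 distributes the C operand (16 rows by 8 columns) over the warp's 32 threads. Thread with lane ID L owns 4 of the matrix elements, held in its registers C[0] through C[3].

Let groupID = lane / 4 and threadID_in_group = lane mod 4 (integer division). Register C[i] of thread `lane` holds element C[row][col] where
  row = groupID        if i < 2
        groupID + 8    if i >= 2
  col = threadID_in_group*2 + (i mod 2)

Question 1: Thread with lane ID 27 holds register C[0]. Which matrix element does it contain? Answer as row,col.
6,6

lane 27->27/4=6, 27 mod 4=3
i=0  r:6+0->6  c:2·3+0->6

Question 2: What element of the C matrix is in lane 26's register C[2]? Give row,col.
14,4

26: g=6,t=2
[2] (6+8,2*2+0) = (14,4)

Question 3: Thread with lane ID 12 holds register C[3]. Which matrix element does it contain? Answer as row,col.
11,1

lane 12→12/4=3, 12 mod 4=0
i=3  r:3+8→11  c:2·0+1→1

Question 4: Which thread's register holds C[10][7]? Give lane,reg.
r=10->g=2,rb=1  c=7->t=3,b0=1
L=2*4+3=11  i=1*2+1=3

11,3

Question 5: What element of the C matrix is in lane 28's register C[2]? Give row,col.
lane 28: g=7 (28/4), t=0 (28%4)
i=2: r=7+8=15, c=0*2+0=0

15,0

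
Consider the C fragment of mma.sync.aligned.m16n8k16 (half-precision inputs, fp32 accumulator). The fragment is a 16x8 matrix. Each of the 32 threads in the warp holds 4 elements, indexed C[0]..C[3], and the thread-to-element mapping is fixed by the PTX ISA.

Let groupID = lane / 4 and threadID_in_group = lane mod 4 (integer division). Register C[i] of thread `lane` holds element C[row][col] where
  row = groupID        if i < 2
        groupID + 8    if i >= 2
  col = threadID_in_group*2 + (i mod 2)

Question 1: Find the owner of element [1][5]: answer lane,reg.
r=1->g=1,rb=0  c=5->t=2,b0=1
L=1*4+2=6  i=0*2+1=1

6,1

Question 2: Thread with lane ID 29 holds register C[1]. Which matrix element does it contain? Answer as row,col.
7,3

L=29->gid=29>>2=7, tid=29&3=1
[1]->row 7+0=7  col 1·2+1=3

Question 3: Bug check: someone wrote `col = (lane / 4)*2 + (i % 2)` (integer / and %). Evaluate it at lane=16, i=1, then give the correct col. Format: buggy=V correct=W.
buggy=9 correct=1

`(lane / 4)*2 + (i % 2)`[16,1]⇒9
L=16⇒gr=16>>2=4, th=16&3=0
[1]⇒row 4+0=4  col 0·2+1=1
col: 9 vs 1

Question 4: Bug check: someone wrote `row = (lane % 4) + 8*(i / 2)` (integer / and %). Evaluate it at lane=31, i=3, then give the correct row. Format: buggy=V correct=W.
buggy=11 correct=15

`(lane % 4) + 8*(i / 2)`[31,3]→11
lane 31: G=7 (31/4), T=3 (31%4)
i=3: r=7+8=15, c=3*2+1=7
row: 11 vs 15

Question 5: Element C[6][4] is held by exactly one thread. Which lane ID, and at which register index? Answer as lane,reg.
r: 6->gid=6,r8=0  c: 4->tid=2,i&1=0
L=6*4+2=26  i=0*2+0=0

26,0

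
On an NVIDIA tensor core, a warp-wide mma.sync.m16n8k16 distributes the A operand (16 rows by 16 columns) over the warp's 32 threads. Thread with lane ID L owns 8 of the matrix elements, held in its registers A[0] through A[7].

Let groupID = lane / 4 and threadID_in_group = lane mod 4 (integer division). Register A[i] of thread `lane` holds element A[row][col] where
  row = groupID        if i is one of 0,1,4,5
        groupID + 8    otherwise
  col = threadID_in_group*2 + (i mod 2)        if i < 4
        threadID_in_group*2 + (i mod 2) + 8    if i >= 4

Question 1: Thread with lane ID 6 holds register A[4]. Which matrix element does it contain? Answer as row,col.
L=6⇒gr=6>>2=1, th=6&3=2
[4]⇒row 1+0=1  col 2·2+0+8=12

1,12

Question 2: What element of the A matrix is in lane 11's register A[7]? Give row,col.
L=11⇒gr=11>>2=2, th=11&3=3
[7]⇒row 2+8=10  col 3·2+1+8=15

10,15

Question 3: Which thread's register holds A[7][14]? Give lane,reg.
r: 7->gid=7,r8=0  c: 14->c8=1,tid=3,i&1=0
L=7*4+3=31  i=1*4+0*2+0=4

31,4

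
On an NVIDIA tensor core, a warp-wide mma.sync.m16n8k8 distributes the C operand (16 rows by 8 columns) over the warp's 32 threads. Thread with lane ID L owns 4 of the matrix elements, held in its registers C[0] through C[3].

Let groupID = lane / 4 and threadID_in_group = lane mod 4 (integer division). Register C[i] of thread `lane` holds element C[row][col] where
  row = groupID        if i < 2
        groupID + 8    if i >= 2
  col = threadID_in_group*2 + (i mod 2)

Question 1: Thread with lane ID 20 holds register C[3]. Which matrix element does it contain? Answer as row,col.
lane 20: grp=5 (20/4), tig=0 (20%4)
i=3: r=5+8=13, c=0*2+1=1

13,1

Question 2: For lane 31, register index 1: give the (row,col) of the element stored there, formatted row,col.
7,7

lane 31: grp=7 (31/4), tig=3 (31%4)
i=1: r=7+0=7, c=3*2+1=7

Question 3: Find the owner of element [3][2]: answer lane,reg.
13,0

r=3→G=3,rhi=0  c=2→T=1,p=0
L=3*4+1=13  i=0*2+0=0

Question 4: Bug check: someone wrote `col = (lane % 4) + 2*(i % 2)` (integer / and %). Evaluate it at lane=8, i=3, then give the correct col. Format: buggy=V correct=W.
`(lane % 4) + 2*(i % 2)`[8,3]⇒2
lane 8⇒8/4=2, 8 mod 4=0
i=3  r:2+8⇒10  c:2·0+1⇒1
col: 2 vs 1

buggy=2 correct=1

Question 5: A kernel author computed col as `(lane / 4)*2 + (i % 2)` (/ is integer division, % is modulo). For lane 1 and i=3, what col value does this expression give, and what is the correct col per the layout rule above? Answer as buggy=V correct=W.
`(lane / 4)*2 + (i % 2)`[1,3]->1
1: g=0,t=1
[3] (0+8,1*2+1) = (8,3)
col: 1 vs 3

buggy=1 correct=3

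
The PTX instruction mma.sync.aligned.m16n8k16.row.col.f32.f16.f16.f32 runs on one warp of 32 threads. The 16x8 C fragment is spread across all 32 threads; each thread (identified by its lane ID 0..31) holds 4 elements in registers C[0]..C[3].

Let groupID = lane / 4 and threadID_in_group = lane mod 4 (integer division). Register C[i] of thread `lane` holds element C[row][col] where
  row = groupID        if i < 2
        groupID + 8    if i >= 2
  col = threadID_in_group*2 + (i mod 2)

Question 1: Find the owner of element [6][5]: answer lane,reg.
r: 6->gid=6,r8=0  c: 5->tid=2,i&1=1
L=6*4+2=26  i=0*2+1=1

26,1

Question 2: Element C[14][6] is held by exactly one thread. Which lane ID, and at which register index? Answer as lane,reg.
27,2

r: 14->gid=6,r8=1  c: 6->tid=3,i&1=0
L=6*4+3=27  i=1*2+0=2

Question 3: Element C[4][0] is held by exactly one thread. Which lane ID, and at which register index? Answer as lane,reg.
16,0

r: 4->gid=4,r8=0  c: 0->tid=0,i&1=0
L=4*4+0=16  i=0*2+0=0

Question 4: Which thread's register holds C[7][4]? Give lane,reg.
30,0

r: 7->gid=7,r8=0  c: 4->tid=2,i&1=0
L=7*4+2=30  i=0*2+0=0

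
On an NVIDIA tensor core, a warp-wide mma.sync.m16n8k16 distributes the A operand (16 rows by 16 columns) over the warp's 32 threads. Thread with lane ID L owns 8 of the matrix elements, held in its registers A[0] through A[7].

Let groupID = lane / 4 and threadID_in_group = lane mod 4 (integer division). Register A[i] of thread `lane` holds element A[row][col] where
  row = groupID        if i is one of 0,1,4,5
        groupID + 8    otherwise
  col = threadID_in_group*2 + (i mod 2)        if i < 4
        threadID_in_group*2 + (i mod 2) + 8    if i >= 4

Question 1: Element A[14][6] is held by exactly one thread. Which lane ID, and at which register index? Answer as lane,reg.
27,2

r=14→G=6,rhi=1  c=6→chi=0,T=3,p=0
L=6*4+3=27  i=0*4+1*2+0=2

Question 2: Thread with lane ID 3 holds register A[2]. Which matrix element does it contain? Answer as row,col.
8,6

lane 3⇒3/4=0, 3 mod 4=3
i=2  r:0+8⇒8  c:2·3+0+0⇒6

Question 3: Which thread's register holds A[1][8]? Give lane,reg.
r=1->g=1,rb=0  c=8->cb=1,t=0,b0=0
L=1*4+0=4  i=1*4+0*2+0=4

4,4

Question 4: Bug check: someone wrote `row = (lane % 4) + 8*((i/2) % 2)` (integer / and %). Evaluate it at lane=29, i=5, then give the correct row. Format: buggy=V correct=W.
buggy=1 correct=7

`(lane % 4) + 8*((i/2) % 2)`[29,5]->1
29: gid=7,tid=1
[5] (7+0,1*2+1+8) = (7,11)
row: 1 vs 7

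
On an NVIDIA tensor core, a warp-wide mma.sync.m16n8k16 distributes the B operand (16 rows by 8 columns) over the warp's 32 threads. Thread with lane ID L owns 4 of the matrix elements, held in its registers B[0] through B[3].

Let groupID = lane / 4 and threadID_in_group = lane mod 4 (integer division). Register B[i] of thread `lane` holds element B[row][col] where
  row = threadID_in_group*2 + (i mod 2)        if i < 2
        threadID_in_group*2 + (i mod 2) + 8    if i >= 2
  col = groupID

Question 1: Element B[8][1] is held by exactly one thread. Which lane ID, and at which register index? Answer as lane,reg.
c: 1->gid=1  r: 8->r8=1,tid=0,i&1=0
L=1*4+0=4  i=1*2+0=2

4,2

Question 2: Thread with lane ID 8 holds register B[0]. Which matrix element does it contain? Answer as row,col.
lane 8=>8/4=2, 8 mod 4=0
i=0  r:2·0+0+0=>0  c:2

0,2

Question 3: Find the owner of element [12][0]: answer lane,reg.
2,2

c=0->g=0  r=12->rb=1,t=2,b0=0
L=0*4+2=2  i=1*2+0=2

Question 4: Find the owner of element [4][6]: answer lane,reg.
c:6=>grp=6  r:4=>rB=0,tig=2,lo=0
L=6*4+2=26  i=0*2+0=0

26,0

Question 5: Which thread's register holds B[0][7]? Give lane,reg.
c=7→G=7  r=0→rhi=0,T=0,p=0
L=7*4+0=28  i=0*2+0=0

28,0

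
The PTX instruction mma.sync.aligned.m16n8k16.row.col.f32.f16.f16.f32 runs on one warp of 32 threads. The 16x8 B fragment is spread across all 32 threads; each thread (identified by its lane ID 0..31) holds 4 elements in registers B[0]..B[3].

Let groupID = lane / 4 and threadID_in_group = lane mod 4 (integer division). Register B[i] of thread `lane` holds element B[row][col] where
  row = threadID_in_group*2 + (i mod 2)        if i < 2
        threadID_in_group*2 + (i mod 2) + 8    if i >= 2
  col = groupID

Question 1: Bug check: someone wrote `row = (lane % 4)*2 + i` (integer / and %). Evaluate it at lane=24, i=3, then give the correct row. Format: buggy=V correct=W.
buggy=3 correct=9

`(lane % 4)*2 + i`[24,3]->3
24: g=6,t=0
[3] (0*2+1+8,6) = (9,6)
row: 3 vs 9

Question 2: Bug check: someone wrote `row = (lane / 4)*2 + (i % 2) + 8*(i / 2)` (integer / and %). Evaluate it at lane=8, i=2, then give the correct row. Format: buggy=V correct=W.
buggy=12 correct=8

`(lane / 4)*2 + (i % 2) + 8*(i / 2)`[8,2]->12
lane 8: g=2 (8/4), t=0 (8%4)
i=2: r=0*2+0+8=8, c=g=2
row: 12 vs 8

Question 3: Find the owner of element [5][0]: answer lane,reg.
c:0=>grp=0  r:5=>rB=0,tig=2,lo=1
L=0*4+2=2  i=0*2+1=1

2,1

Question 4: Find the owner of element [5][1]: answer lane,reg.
6,1

c: 1->gid=1  r: 5->r8=0,tid=2,i&1=1
L=1*4+2=6  i=0*2+1=1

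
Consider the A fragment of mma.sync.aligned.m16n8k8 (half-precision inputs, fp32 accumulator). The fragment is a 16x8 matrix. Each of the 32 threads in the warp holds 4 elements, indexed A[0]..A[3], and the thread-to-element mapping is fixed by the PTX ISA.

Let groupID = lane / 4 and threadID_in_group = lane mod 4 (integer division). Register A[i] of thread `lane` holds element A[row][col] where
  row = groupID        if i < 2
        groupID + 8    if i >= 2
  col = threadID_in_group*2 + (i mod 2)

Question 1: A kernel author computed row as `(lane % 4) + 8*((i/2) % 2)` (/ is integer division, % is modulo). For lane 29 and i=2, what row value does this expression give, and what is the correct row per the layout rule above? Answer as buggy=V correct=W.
`(lane % 4) + 8*((i/2) % 2)`[29,2]->9
lane 29->29/4=7, 29 mod 4=1
i=2  r:7+8->15  c:2·1+0->2
row: 9 vs 15

buggy=9 correct=15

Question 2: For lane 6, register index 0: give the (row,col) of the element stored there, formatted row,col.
1,4

L=6->gid=6>>2=1, tid=6&3=2
[0]->row 1+0=1  col 2·2+0=4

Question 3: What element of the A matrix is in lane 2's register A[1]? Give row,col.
0,5

lane 2: grp=0 (2/4), tig=2 (2%4)
i=1: r=0+0=0, c=2*2+1=5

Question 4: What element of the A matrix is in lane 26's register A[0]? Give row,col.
6,4

lane 26: gr=6 (26/4), th=2 (26%4)
i=0: r=6+0=6, c=2*2+0=4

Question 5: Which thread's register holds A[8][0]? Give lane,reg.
0,2

r=8→G=0,rhi=1  c=0→T=0,p=0
L=0*4+0=0  i=1*2+0=2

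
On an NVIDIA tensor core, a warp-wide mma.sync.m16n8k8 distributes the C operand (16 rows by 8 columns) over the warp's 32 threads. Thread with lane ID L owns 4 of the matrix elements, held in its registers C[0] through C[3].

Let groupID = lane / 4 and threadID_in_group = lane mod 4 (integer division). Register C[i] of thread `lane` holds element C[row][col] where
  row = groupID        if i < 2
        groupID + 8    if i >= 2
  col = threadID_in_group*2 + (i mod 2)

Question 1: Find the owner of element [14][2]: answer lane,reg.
r: 14->gid=6,r8=1  c: 2->tid=1,i&1=0
L=6*4+1=25  i=1*2+0=2

25,2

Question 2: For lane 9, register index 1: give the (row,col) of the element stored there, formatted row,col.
9: gid=2,tid=1
[1] (2+0,1*2+1) = (2,3)

2,3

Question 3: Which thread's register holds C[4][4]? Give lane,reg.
r: 4->gid=4,r8=0  c: 4->tid=2,i&1=0
L=4*4+2=18  i=0*2+0=0

18,0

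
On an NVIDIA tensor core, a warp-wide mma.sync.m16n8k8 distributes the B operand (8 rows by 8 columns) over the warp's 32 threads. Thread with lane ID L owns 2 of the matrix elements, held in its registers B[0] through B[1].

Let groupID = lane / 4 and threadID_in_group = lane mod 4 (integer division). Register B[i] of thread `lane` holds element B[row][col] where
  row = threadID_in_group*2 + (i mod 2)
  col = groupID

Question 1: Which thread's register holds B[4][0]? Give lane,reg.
c=0⇒gr=0  r=4⇒th=2,odd=0
L=0*4+2=2  i=0=0

2,0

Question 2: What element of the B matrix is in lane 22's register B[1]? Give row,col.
lane 22->22/4=5, 22 mod 4=2
i=1  r:2·2+1->5  c:5

5,5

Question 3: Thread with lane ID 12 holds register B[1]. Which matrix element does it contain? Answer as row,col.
12: g=3,t=0
[1] (0*2+1,3) = (1,3)

1,3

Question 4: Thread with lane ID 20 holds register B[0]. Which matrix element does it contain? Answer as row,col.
lane 20→20/4=5, 20 mod 4=0
i=0  r:2·0+0→0  c:5

0,5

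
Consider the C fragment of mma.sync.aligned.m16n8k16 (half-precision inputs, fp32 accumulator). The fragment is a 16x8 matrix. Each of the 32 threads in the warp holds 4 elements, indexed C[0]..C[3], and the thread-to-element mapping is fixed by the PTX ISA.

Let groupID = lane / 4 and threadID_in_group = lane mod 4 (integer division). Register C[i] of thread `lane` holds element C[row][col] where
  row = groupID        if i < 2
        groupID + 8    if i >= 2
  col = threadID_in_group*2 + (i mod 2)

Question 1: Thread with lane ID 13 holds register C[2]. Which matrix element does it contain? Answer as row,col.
11,2

13: g=3,t=1
[2] (3+8,1*2+0) = (11,2)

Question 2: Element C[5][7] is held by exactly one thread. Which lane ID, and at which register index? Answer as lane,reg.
r=5⇒gr=5,Rb=0  c=7⇒th=3,odd=1
L=5*4+3=23  i=0*2+1=1

23,1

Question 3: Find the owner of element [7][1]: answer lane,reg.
r: 7->gid=7,r8=0  c: 1->tid=0,i&1=1
L=7*4+0=28  i=0*2+1=1

28,1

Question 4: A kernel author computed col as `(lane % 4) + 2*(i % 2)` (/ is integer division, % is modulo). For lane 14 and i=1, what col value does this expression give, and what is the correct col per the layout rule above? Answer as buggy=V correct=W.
`(lane % 4) + 2*(i % 2)`[14,1]->4
L=14->gid=14>>2=3, tid=14&3=2
[1]->row 3+0=3  col 2·2+1=5
col: 4 vs 5

buggy=4 correct=5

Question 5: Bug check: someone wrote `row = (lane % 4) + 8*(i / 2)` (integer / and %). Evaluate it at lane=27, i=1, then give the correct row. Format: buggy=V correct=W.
buggy=3 correct=6

`(lane % 4) + 8*(i / 2)`[27,1]=>3
lane 27=>27/4=6, 27 mod 4=3
i=1  r:6+0=>6  c:2·3+1=>7
row: 3 vs 6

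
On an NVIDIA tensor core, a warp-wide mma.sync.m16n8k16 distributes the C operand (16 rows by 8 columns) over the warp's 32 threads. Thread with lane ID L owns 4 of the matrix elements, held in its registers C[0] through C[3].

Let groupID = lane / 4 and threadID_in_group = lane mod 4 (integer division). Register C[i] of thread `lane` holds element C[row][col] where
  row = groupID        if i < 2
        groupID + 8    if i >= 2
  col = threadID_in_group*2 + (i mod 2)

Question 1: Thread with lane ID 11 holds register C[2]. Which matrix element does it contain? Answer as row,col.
10,6

L=11→G=11>>2=2, T=11&3=3
[2]→row 2+8=10  col 3·2+0=6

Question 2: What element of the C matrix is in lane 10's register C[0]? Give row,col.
2,4

lane 10: grp=2 (10/4), tig=2 (10%4)
i=0: r=2+0=2, c=2*2+0=4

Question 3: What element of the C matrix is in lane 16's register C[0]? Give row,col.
16: gr=4,th=0
[0] (4+0,0*2+0) = (4,0)

4,0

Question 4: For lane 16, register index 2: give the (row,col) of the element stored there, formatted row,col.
12,0

lane 16: g=4 (16/4), t=0 (16%4)
i=2: r=4+8=12, c=0*2+0=0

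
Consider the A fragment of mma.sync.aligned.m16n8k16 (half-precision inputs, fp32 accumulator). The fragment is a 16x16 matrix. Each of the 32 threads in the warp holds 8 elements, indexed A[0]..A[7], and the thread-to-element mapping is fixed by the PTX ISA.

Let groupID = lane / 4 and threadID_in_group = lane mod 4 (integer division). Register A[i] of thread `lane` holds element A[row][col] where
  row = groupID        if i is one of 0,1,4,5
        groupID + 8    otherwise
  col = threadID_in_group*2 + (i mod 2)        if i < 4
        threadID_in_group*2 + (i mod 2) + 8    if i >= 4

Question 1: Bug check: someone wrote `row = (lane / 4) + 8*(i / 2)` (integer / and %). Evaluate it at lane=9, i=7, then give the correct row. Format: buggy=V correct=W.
buggy=26 correct=10

`(lane / 4) + 8*(i / 2)`[9,7]→26
9: G=2,T=1
[7] (2+8,1*2+1+8) = (10,11)
row: 26 vs 10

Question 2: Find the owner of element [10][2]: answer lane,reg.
r: 10->gid=2,r8=1  c: 2->c8=0,tid=1,i&1=0
L=2*4+1=9  i=0*4+1*2+0=2

9,2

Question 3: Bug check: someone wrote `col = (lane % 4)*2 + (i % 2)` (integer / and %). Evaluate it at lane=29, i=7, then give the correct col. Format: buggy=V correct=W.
`(lane % 4)*2 + (i % 2)`[29,7]=>3
L=29=>grp=29>>2=7, tig=29&3=1
[7]=>row 7+8=15  col 1·2+1+8=11
col: 3 vs 11

buggy=3 correct=11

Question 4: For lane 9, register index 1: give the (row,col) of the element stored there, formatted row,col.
2,3

lane 9: grp=2 (9/4), tig=1 (9%4)
i=1: r=2+0=2, c=1*2+1+0=3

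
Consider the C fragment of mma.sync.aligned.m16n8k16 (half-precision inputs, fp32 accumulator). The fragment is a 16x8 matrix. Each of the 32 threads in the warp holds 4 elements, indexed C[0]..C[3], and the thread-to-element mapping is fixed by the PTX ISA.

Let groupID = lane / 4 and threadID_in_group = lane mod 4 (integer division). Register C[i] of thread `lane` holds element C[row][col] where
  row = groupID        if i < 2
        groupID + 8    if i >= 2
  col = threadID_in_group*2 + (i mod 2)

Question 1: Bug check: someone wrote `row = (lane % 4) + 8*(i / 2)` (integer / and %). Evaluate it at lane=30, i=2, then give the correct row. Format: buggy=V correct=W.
buggy=10 correct=15

`(lane % 4) + 8*(i / 2)`[30,2]⇒10
lane 30: gr=7 (30/4), th=2 (30%4)
i=2: r=7+8=15, c=2*2+0=4
row: 10 vs 15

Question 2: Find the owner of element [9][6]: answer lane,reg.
7,2

r=9⇒gr=1,Rb=1  c=6⇒th=3,odd=0
L=1*4+3=7  i=1*2+0=2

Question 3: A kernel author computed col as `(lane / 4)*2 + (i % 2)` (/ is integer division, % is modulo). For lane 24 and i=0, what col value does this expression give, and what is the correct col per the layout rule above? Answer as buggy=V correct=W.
`(lane / 4)*2 + (i % 2)`[24,0]⇒12
L=24⇒gr=24>>2=6, th=24&3=0
[0]⇒row 6+0=6  col 0·2+0=0
col: 12 vs 0

buggy=12 correct=0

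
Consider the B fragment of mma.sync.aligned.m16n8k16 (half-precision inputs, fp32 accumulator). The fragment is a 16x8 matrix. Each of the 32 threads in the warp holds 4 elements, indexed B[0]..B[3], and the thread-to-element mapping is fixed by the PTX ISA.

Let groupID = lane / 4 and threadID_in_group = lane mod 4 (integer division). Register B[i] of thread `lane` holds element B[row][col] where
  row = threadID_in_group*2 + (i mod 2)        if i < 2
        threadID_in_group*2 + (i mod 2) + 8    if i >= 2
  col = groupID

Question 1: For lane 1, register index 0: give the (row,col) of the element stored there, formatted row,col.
2,0

lane 1: g=0 (1/4), t=1 (1%4)
i=0: r=1*2+0+0=2, c=g=0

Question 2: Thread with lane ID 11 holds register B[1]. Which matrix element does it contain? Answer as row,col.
7,2

lane 11⇒11/4=2, 11 mod 4=3
i=1  r:2·3+1+0⇒7  c:2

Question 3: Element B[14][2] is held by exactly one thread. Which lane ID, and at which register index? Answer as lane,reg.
c:2=>grp=2  r:14=>rB=1,tig=3,lo=0
L=2*4+3=11  i=1*2+0=2

11,2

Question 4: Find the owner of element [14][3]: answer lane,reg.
c=3→G=3  r=14→rhi=1,T=3,p=0
L=3*4+3=15  i=1*2+0=2

15,2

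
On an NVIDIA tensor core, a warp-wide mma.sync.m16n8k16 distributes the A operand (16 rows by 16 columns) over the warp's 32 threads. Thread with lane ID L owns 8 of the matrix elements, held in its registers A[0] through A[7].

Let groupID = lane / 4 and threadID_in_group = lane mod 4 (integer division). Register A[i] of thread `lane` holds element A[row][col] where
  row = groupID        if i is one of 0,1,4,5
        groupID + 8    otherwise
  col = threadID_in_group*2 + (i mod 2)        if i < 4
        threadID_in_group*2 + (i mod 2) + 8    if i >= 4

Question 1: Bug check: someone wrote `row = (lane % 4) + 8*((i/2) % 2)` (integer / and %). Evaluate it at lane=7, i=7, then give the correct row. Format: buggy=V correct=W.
`(lane % 4) + 8*((i/2) % 2)`[7,7]=>11
7: grp=1,tig=3
[7] (1+8,3*2+1+8) = (9,15)
row: 11 vs 9

buggy=11 correct=9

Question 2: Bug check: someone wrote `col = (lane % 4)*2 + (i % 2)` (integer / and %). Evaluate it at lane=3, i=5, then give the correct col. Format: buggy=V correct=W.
buggy=7 correct=15

`(lane % 4)*2 + (i % 2)`[3,5]->7
lane 3->3/4=0, 3 mod 4=3
i=5  r:0+0->0  c:2·3+1+8->15
col: 7 vs 15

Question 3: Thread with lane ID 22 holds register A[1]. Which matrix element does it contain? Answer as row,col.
5,5

22: g=5,t=2
[1] (5+0,2*2+1+0) = (5,5)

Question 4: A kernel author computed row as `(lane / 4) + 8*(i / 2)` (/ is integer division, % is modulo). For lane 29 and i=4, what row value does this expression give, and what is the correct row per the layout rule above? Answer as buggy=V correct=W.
buggy=23 correct=7

`(lane / 4) + 8*(i / 2)`[29,4]=>23
29: grp=7,tig=1
[4] (7+0,1*2+0+8) = (7,10)
row: 23 vs 7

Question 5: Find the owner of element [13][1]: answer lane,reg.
r=13→G=5,rhi=1  c=1→chi=0,T=0,p=1
L=5*4+0=20  i=0*4+1*2+1=3

20,3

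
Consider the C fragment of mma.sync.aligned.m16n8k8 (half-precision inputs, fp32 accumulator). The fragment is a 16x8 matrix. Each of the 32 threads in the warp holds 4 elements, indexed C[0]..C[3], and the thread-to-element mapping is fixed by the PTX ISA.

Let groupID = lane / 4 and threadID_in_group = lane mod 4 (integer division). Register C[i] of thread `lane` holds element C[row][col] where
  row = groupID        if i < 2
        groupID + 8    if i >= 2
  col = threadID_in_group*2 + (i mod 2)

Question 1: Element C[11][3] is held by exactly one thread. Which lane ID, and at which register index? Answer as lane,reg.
13,3

r=11→G=3,rhi=1  c=3→T=1,p=1
L=3*4+1=13  i=1*2+1=3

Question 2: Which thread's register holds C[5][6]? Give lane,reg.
23,0

r: 5->gid=5,r8=0  c: 6->tid=3,i&1=0
L=5*4+3=23  i=0*2+0=0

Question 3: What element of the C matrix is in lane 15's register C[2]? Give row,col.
L=15->gid=15>>2=3, tid=15&3=3
[2]->row 3+8=11  col 3·2+0=6

11,6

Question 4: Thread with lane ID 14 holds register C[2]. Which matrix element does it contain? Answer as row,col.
11,4

L=14→G=14>>2=3, T=14&3=2
[2]→row 3+8=11  col 2·2+0=4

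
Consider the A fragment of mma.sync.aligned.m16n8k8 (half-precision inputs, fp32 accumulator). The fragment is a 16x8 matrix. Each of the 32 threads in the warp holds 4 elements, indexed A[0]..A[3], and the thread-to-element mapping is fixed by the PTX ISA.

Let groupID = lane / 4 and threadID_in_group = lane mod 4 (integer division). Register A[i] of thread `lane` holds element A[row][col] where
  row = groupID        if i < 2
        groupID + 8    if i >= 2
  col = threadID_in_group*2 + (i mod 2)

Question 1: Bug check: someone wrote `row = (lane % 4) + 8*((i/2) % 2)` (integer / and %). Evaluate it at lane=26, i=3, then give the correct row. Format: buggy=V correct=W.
`(lane % 4) + 8*((i/2) % 2)`[26,3]->10
L=26->gid=26>>2=6, tid=26&3=2
[3]->row 6+8=14  col 2·2+1=5
row: 10 vs 14

buggy=10 correct=14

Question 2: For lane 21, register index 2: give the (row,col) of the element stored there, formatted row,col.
13,2

lane 21=>21/4=5, 21 mod 4=1
i=2  r:5+8=>13  c:2·1+0=>2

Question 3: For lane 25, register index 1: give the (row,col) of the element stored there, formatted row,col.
lane 25: g=6 (25/4), t=1 (25%4)
i=1: r=6+0=6, c=1*2+1=3

6,3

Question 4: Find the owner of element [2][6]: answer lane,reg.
r=2→G=2,rhi=0  c=6→T=3,p=0
L=2*4+3=11  i=0*2+0=0

11,0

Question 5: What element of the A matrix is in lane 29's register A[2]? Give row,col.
15,2

L=29->g=29>>2=7, t=29&3=1
[2]->row 7+8=15  col 1·2+0=2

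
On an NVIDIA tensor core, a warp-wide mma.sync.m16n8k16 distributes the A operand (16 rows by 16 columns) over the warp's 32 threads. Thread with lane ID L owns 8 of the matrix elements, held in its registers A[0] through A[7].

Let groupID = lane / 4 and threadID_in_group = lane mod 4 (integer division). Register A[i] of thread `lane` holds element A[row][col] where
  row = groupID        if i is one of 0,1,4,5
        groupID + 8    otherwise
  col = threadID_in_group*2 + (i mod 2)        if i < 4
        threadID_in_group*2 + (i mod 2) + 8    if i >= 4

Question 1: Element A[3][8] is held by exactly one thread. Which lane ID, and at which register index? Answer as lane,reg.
12,4

r=3→G=3,rhi=0  c=8→chi=1,T=0,p=0
L=3*4+0=12  i=1*4+0*2+0=4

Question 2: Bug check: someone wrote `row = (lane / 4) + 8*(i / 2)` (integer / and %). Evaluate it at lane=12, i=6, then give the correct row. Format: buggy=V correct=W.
`(lane / 4) + 8*(i / 2)`[12,6]=>27
lane 12=>12/4=3, 12 mod 4=0
i=6  r:3+8=>11  c:2·0+0+8=>8
row: 27 vs 11

buggy=27 correct=11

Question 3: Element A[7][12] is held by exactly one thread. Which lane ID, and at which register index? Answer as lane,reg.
r=7⇒gr=7,Rb=0  c=12⇒Cb=1,th=2,odd=0
L=7*4+2=30  i=1*4+0*2+0=4

30,4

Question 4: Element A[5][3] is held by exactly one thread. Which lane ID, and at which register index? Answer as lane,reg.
21,1

r=5→G=5,rhi=0  c=3→chi=0,T=1,p=1
L=5*4+1=21  i=0*4+0*2+1=1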